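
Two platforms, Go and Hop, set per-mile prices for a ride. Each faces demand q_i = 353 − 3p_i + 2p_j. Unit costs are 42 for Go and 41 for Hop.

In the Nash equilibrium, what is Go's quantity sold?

Go's profit: π = (p_{Go} − 42)(353 − 3p_{Go} + 2p_{Hop}).
∂π/∂p_{Go} = 479 − 6p_{Go} + 2p_{Hop} = 0 ⇒ p_{Go} = 479/6 + (1/3)p_{Hop}.
Similarly p_{Hop} = 238/3 + (1/3)p_{Go}.
Solving the two reaction functions simultaneously: (1 − (1/3)(1/3))p_{Go} = 479/6 + (1/3)·(238/3), so (8/9)p_{Go} = 1913/18 and p_{Go} = 119.5625.
Then p_{Hop} = 238/3 + (1/3)·119.5625 = 119.1875.
q_{Go} = 353 − 3·119.5625 + 2·119.1875 = 232.6875.

232.6875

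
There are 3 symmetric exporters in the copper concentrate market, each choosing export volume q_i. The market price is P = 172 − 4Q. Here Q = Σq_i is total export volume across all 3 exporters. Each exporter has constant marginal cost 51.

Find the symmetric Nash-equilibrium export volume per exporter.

A representative exporter's profit is π_i = q_i(172 − 4Q) − 51q_i, with Q = q_i + Σ_{j≠i} q_j.
First-order condition: 121 − 8q_i − 4Σ_{j≠i} q_j = 0.
With identical exporters, set every q_j = q: then 121 − 8q − 8q = 0, i.e. q = 121/16 = 7.5625.

7.5625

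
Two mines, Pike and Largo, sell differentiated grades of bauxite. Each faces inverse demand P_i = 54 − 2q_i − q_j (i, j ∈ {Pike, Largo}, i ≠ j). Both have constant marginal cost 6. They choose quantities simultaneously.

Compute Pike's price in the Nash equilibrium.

25.2

Mine Pike's profit: π = q_{Pike}(54 − 2q_{Pike} − q_{Largo}) − 6q_{Pike}.
∂π/∂q_{Pike} = 48 − 4q_{Pike} − q_{Largo} = 0 ⇒ q_{Pike} = 12 − 0.25q_{Largo}.
By symmetry q_{Largo} = q_{Pike}; substituting into the reaction function, 1.25q_{Pike} = 12 and q_{Pike} = 9.6.
P_{Pike} = 54 − 2·9.6 − 9.6 = 25.2.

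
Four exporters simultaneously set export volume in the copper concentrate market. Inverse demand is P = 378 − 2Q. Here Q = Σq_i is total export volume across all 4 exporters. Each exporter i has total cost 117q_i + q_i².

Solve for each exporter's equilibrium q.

21.75

A representative exporter's profit is π_i = q_i(378 − 2Q) − 117q_i − q_i², with Q = q_i + Σ_{j≠i} q_j.
First-order condition: 261 − 6q_i − 2Σ_{j≠i} q_j = 0.
In a symmetric equilibrium every exporter chooses the same q, so Σ_{j≠i} q_j = 3q. The condition becomes 261 − 12q = 0, giving q = 261/12 = 21.75.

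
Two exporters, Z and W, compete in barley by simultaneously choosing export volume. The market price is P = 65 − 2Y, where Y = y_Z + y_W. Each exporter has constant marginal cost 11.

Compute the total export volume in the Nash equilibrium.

18

Exporter Z's profit: π = y_Z(65 − 2(y_Z + y_W)) − 11y_Z.
∂π/∂y_Z = 54 − 4y_Z − 2y_W = 0, so y_Z = 13.5 − 0.5y_W.
By symmetry y_W = y_Z; substituting into the reaction function, 1.5y_Z = 13.5 and y_Z = 9.
Total export volume: 9 + 9 = 18.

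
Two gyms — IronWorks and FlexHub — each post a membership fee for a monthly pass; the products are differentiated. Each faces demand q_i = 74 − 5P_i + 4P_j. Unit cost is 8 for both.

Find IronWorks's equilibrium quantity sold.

IronWorks's profit: π = (P_{IronWorks} − 8)(74 − 5P_{IronWorks} + 4P_{FlexHub}).
∂π/∂P_{IronWorks} = 114 − 10P_{IronWorks} + 4P_{FlexHub} = 0 ⇒ P_{IronWorks} = 11.4 + 0.4P_{FlexHub}.
By symmetry P_{FlexHub} = P_{IronWorks}; substituting into the reaction function, 0.6P_{IronWorks} = 11.4 and P_{IronWorks} = 19.
q_{IronWorks} = 74 − 5·19 + 4·19 = 55.

55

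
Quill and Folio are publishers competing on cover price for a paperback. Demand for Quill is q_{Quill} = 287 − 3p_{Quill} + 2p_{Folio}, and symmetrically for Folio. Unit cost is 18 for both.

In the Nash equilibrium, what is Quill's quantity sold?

201.75

Quill's profit: π = (p_{Quill} − 18)(287 − 3p_{Quill} + 2p_{Folio}).
∂π/∂p_{Quill} = 341 − 6p_{Quill} + 2p_{Folio} = 0 ⇒ p_{Quill} = 341/6 + (1/3)p_{Folio}.
The game is symmetric, so in equilibrium p_{Folio} = p_{Quill}: the reaction function gives (2/3)p_{Quill} = 341/6, hence p_{Quill} = 85.25.
q_{Quill} = 287 − 3·85.25 + 2·85.25 = 201.75.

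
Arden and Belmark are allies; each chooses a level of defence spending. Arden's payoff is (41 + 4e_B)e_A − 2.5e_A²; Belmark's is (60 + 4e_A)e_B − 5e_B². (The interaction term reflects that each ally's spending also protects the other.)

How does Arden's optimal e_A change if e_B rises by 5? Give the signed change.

Expanding Arden's payoff: 41e_A + 4e_Be_A − 2.5e_A².
∂π/∂e_A = 41 + 4e_B − 5e_A = 0, so e_A = 8.2 + 0.8e_B.
The reaction-function slope is 0.8, so a 5-unit rise in e_B moves e_A by 0.8 × 5 = 4. Arden's best response rises — the actions are strategic complements.

4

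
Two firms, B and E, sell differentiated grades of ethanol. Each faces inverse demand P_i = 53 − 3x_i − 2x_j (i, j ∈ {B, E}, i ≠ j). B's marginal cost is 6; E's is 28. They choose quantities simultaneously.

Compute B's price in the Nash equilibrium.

Firm B's profit: π = x_B(53 − 3x_B − 2x_E) − 6x_B.
∂π/∂x_B = 47 − 6x_B − 2x_E = 0 ⇒ x_B = 47/6 − (1/3)x_E.
Similarly x_E = 25/6 − (1/3)x_B.
Plugging x_E into B's best response: x_B = 47/6 − (1/3)(25/6 − (1/3)x_B) ⇒ (8/9)x_B = 58/9, so x_B = 7.25.
Then x_E = 25/6 − (1/3)·7.25 = 1.75.
P_B = 53 − 3·7.25 − 2·1.75 = 27.75.

27.75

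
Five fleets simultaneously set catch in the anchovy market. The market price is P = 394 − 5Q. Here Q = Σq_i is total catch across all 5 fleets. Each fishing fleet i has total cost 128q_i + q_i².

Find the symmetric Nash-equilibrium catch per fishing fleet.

A representative fishing fleet's profit is π_i = q_i(394 − 5Q) − 128q_i − q_i², with Q = q_i + Σ_{j≠i} q_j.
First-order condition: 266 − 12q_i − 5Σ_{j≠i} q_j = 0.
In a symmetric equilibrium every fishing fleet chooses the same q, so Σ_{j≠i} q_j = 4q. The condition becomes 266 − 32q = 0, giving q = 266/32 = 8.3125.

8.3125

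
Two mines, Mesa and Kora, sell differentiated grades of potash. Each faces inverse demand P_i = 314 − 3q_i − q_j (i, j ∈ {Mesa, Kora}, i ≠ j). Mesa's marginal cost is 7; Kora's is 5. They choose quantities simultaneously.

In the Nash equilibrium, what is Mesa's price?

138.4

Mine Mesa's profit: π = q_{Mesa}(314 − 3q_{Mesa} − q_{Kora}) − 7q_{Mesa}.
∂π/∂q_{Mesa} = 307 − 6q_{Mesa} − q_{Kora} = 0 ⇒ q_{Mesa} = 307/6 − (1/6)q_{Kora}.
Similarly q_{Kora} = 51.5 − (1/6)q_{Mesa}.
Plugging q_{Kora} into Mesa's best response: q_{Mesa} = 307/6 − (1/6)(51.5 − (1/6)q_{Mesa}) ⇒ (35/36)q_{Mesa} = 511/12, so q_{Mesa} = 43.8.
Then q_{Kora} = 51.5 − (1/6)·43.8 = 44.2.
P_{Mesa} = 314 − 3·43.8 − 44.2 = 138.4.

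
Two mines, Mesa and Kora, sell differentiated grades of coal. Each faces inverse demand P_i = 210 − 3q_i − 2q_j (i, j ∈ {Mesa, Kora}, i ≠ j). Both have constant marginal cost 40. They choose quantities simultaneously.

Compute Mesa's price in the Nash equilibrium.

Mine Mesa's profit: π = q_{Mesa}(210 − 3q_{Mesa} − 2q_{Kora}) − 40q_{Mesa}.
∂π/∂q_{Mesa} = 170 − 6q_{Mesa} − 2q_{Kora} = 0 ⇒ q_{Mesa} = 85/3 − (1/3)q_{Kora}.
Setting q_{Mesa} = q_{Kora} in the reaction function: q_{Mesa} = 85/3 − (1/3)q_{Mesa}, so q_{Mesa} = (85/3) / (4/3) = 21.25.
P_{Mesa} = 210 − 3·21.25 − 2·21.25 = 103.75.

103.75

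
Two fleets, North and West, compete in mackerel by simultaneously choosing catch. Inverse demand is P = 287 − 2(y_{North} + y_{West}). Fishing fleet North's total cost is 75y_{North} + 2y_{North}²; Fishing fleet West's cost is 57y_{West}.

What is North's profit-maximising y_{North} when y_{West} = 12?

Fishing fleet North's profit: π = y_{North}(287 − 2(y_{North} + y_{West})) − 75y_{North} − 2y_{North}².
∂π/∂y_{North} = 212 − 8y_{North} − 2y_{West} = 0, so y_{North} = 26.5 − 0.25y_{West}.
At y_{West} = 12: y_{North} = 26.5 − 0.25·12 = 23.5.

23.5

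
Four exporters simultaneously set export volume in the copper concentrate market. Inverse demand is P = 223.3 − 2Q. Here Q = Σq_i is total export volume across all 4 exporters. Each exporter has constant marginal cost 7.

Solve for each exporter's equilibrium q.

21.63

A representative exporter's profit is π_i = q_i(223.3 − 2Q) − 7q_i, with Q = q_i + Σ_{j≠i} q_j.
First-order condition: 216.3 − 4q_i − 2Σ_{j≠i} q_j = 0.
With identical exporters, set every q_j = q: then 216.3 − 4q − 6q = 0, i.e. q = 216.3/10 = 21.63.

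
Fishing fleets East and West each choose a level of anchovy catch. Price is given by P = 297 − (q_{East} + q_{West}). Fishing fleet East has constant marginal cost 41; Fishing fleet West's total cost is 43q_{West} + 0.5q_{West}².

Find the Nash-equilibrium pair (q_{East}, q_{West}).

102.8, 50.4

Fishing fleet East's profit: π = q_{East}(297 − (q_{East} + q_{West})) − 41q_{East}.
∂π/∂q_{East} = 256 − 2q_{East} − q_{West} = 0, so q_{East} = 128 − 0.5q_{West}.
For West: ∂π/∂q_{West} = 254 − 3q_{West} − q_{East} = 0 ⇒ q_{West} = 254/3 − (1/3)q_{East}.
Substituting the second reaction function into the first: q_{East} = 128 − 0.5(254/3 − (1/3)q_{East}), which gives (5/6)q_{East} = 257/3 ⇒ q_{East} = 102.8.
Then q_{West} = 254/3 − (1/3)·102.8 = 50.4.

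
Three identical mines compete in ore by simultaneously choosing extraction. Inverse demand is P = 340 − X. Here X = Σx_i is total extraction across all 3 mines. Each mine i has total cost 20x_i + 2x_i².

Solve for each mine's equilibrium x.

A representative mine's profit is π_i = x_i(340 − X) − 20x_i − 2x_i², with X = x_i + Σ_{j≠i} x_j.
First-order condition: 320 − 6x_i − Σ_{j≠i} x_j = 0.
With identical mines, set every x_j = x: then 320 − 6x − 2x = 0, i.e. x = 320/8 = 40.

40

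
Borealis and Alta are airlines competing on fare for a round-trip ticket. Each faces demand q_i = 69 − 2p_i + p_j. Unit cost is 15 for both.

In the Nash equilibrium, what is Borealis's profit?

Borealis's profit: π = (p_{Borealis} − 15)(69 − 2p_{Borealis} + p_{Alta}).
∂π/∂p_{Borealis} = 99 − 4p_{Borealis} + p_{Alta} = 0 ⇒ p_{Borealis} = 24.75 + 0.25p_{Alta}.
The game is symmetric, so in equilibrium p_{Alta} = p_{Borealis}: the reaction function gives 0.75p_{Borealis} = 24.75, hence p_{Borealis} = 33.
q_{Borealis} = 69 − 2·33 + 33 = 36.
Profit = (33 − 15)·36 = 648.

648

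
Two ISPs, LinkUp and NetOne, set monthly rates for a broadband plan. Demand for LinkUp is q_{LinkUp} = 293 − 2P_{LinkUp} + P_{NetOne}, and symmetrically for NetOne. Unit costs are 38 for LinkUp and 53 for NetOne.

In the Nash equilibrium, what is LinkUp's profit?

15138

LinkUp's profit: π = (P_{LinkUp} − 38)(293 − 2P_{LinkUp} + P_{NetOne}).
∂π/∂P_{LinkUp} = 369 − 4P_{LinkUp} + P_{NetOne} = 0 ⇒ P_{LinkUp} = 92.25 + 0.25P_{NetOne}.
Similarly P_{NetOne} = 99.75 + 0.25P_{LinkUp}.
Plugging P_{NetOne} into LinkUp's best response: P_{LinkUp} = 92.25 + 0.25(99.75 + 0.25P_{LinkUp}) ⇒ 0.9375P_{LinkUp} = 117.1875, so P_{LinkUp} = 125.
Then P_{NetOne} = 99.75 + 0.25·125 = 131.
q_{LinkUp} = 293 − 2·125 + 131 = 174.
Profit = (125 − 38)·174 = 15138.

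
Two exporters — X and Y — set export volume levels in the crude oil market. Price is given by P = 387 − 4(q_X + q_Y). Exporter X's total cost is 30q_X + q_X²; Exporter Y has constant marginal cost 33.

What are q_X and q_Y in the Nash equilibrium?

22.5, 33

Exporter X's profit: π = q_X(387 − 4(q_X + q_Y)) − 30q_X − q_X².
∂π/∂q_X = 357 − 10q_X − 4q_Y = 0, so q_X = 35.7 − 0.4q_Y.
For Y: ∂π/∂q_Y = 354 − 8q_Y − 4q_X = 0 ⇒ q_Y = 44.25 − 0.5q_X.
Plugging q_Y into X's best response: q_X = 35.7 − 0.4(44.25 − 0.5q_X) ⇒ 0.8q_X = 18, so q_X = 22.5.
Then q_Y = 44.25 − 0.5·22.5 = 33.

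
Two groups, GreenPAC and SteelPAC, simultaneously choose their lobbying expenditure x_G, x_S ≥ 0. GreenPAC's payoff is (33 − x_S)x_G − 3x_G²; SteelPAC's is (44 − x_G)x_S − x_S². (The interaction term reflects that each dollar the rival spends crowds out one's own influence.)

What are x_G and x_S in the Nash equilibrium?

2, 21

Expanding GreenPAC's payoff: 33x_G − x_Sx_G − 3x_G².
∂π/∂x_G = 33 − x_S − 6x_G = 0, so x_G = 5.5 − (1/6)x_S.
Likewise for SteelPAC: x_S = 22 − 0.5x_G.
Plugging x_S into GreenPAC's best response: x_G = 5.5 − (1/6)(22 − 0.5x_G) ⇒ (11/12)x_G = 11/6, so x_G = 2.
Then x_S = 22 − 0.5·2 = 21.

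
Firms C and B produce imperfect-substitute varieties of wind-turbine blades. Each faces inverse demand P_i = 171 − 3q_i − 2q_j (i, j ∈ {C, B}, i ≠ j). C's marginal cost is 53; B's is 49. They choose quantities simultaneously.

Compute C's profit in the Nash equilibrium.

Firm C's profit: π = q_C(171 − 3q_C − 2q_B) − 53q_C.
∂π/∂q_C = 118 − 6q_C − 2q_B = 0 ⇒ q_C = 59/3 − (1/3)q_B.
Similarly q_B = 61/3 − (1/3)q_C.
Plugging q_B into C's best response: q_C = 59/3 − (1/3)(61/3 − (1/3)q_C) ⇒ (8/9)q_C = 116/9, so q_C = 14.5.
Then q_B = 61/3 − (1/3)·14.5 = 15.5.
P_C = 171 − 3·14.5 − 2·15.5 = 96.5.
Profit = (96.5 − 53)·14.5 = 630.75.

630.75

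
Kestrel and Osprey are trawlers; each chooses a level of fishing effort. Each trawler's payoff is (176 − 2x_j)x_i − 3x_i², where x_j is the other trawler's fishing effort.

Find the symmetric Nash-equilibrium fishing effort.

Kestrel's payoff is (176 − 2x_O)x_K − 3x_K².
∂π/∂x_K = 176 − 2x_O − 6x_K = 0, so x_K = 88/3 − (1/3)x_O.
The game is symmetric, so in equilibrium x_O = x_K: the reaction function gives (4/3)x_K = 88/3, hence x_K = 22.

22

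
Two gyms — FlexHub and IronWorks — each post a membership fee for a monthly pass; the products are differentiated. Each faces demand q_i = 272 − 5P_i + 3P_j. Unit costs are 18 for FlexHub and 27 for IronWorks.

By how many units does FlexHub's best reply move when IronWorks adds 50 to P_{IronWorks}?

15

FlexHub's profit: π = (P_{FlexHub} − 18)(272 − 5P_{FlexHub} + 3P_{IronWorks}).
∂π/∂P_{FlexHub} = 362 − 10P_{FlexHub} + 3P_{IronWorks} = 0 ⇒ P_{FlexHub} = 36.2 + 0.3P_{IronWorks}.
The reaction-function slope is 0.3, so a 50-unit rise in P_{IronWorks} moves P_{FlexHub} by 0.3 × 50 = 15. FlexHub's best response rises — the actions are strategic complements.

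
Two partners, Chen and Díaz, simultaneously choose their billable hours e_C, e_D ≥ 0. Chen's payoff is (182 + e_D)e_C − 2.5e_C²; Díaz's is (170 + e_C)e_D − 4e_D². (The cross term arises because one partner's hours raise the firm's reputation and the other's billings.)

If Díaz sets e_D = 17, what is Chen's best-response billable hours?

39.8

Expanding Chen's payoff: 182e_C + e_De_C − 2.5e_C².
∂π/∂e_C = 182 + e_D − 5e_C = 0, so e_C = 36.4 + 0.2e_D.
At e_D = 17: e_C = 36.4 + 0.2·17 = 39.8.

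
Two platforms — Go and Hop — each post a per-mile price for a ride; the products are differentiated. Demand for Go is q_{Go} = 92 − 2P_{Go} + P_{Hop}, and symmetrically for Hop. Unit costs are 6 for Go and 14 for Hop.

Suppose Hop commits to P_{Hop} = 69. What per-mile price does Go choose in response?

Go's profit: π = (P_{Go} − 6)(92 − 2P_{Go} + P_{Hop}).
∂π/∂P_{Go} = 104 − 4P_{Go} + P_{Hop} = 0 ⇒ P_{Go} = 26 + 0.25P_{Hop}.
At P_{Hop} = 69: P_{Go} = 26 + 0.25·69 = 43.25.

43.25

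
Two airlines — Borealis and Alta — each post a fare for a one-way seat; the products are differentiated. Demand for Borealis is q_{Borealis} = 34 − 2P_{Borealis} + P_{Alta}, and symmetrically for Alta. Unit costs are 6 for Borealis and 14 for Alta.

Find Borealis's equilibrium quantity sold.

Borealis's profit: π = (P_{Borealis} − 6)(34 − 2P_{Borealis} + P_{Alta}).
∂π/∂P_{Borealis} = 46 − 4P_{Borealis} + P_{Alta} = 0 ⇒ P_{Borealis} = 11.5 + 0.25P_{Alta}.
Similarly P_{Alta} = 15.5 + 0.25P_{Borealis}.
Solving the two reaction functions simultaneously: (1 − (0.25)(0.25))P_{Borealis} = 11.5 + 0.25·15.5, so 0.9375P_{Borealis} = 15.375 and P_{Borealis} = 16.4.
Then P_{Alta} = 15.5 + 0.25·16.4 = 19.6.
q_{Borealis} = 34 − 2·16.4 + 19.6 = 20.8.

20.8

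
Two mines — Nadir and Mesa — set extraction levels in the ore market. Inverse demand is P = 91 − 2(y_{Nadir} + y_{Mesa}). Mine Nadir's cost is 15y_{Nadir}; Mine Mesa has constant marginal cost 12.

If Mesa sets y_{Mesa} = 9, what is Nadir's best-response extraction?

Mine Nadir's profit: π = y_{Nadir}(91 − 2(y_{Nadir} + y_{Mesa})) − 15y_{Nadir}.
∂π/∂y_{Nadir} = 76 − 4y_{Nadir} − 2y_{Mesa} = 0, so y_{Nadir} = 19 − 0.5y_{Mesa}.
At y_{Mesa} = 9: y_{Nadir} = 19 − 0.5·9 = 14.5.

14.5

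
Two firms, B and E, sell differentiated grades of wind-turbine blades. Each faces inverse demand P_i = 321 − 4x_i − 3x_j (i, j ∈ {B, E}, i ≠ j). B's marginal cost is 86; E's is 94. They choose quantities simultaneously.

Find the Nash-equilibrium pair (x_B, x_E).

Firm B's profit: π = x_B(321 − 4x_B − 3x_E) − 86x_B.
∂π/∂x_B = 235 − 8x_B − 3x_E = 0 ⇒ x_B = 29.375 − 0.375x_E.
Similarly x_E = 28.375 − 0.375x_B.
Plugging x_E into B's best response: x_B = 29.375 − 0.375(28.375 − 0.375x_B) ⇒ (55/64)x_B = 1199/64, so x_B = 21.8.
Then x_E = 28.375 − 0.375·21.8 = 20.2.

21.8, 20.2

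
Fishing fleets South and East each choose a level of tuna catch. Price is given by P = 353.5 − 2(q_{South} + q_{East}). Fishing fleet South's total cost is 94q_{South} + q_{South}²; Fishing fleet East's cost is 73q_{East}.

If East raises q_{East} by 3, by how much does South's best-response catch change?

Fishing fleet South's profit: π = q_{South}(353.5 − 2(q_{South} + q_{East})) − 94q_{South} − q_{South}².
∂π/∂q_{South} = 259.5 − 6q_{South} − 2q_{East} = 0, so q_{South} = 43.25 − (1/3)q_{East}.
The reaction-function slope is −1/3, so a 3-unit rise in q_{East} moves q_{South} by −1/3 × 3 = −1. South's best response falls — the actions are strategic substitutes.

-1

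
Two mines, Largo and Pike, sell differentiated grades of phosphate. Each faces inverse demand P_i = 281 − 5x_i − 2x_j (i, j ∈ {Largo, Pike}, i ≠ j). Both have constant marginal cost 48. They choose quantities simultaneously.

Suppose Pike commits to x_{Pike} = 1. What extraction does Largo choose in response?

Mine Largo's profit: π = x_{Largo}(281 − 5x_{Largo} − 2x_{Pike}) − 48x_{Largo}.
∂π/∂x_{Largo} = 233 − 10x_{Largo} − 2x_{Pike} = 0 ⇒ x_{Largo} = 23.3 − 0.2x_{Pike}.
At x_{Pike} = 1: x_{Largo} = 23.3 − 0.2·1 = 23.1.

23.1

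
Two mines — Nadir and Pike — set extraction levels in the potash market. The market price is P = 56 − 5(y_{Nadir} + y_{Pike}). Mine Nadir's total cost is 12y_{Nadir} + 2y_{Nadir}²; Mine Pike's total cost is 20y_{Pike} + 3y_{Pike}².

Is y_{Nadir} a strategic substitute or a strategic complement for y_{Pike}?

Mine Nadir's profit: π = y_{Nadir}(56 − 5(y_{Nadir} + y_{Pike})) − 12y_{Nadir} − 2y_{Nadir}².
∂π/∂y_{Nadir} = 44 − 14y_{Nadir} − 5y_{Pike} = 0, so y_{Nadir} = 22/7 − (5/14)y_{Pike}.
The best-response slope dy_{Nadir}/dy_{Pike} = −5/14 < 0: the reaction function is downward-sloping, so the choices are strategic substitutes.

strategic substitutes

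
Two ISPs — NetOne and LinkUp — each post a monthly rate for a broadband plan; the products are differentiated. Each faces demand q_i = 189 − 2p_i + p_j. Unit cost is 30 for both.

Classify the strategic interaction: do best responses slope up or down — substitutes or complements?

NetOne's profit: π = (p_{NetOne} − 30)(189 − 2p_{NetOne} + p_{LinkUp}).
∂π/∂p_{NetOne} = 249 − 4p_{NetOne} + p_{LinkUp} = 0 ⇒ p_{NetOne} = 62.25 + 0.25p_{LinkUp}.
The best-response slope dp_{NetOne}/dp_{LinkUp} = 0.25 > 0: the reaction function is upward-sloping, so the choices are strategic complements.

strategic complements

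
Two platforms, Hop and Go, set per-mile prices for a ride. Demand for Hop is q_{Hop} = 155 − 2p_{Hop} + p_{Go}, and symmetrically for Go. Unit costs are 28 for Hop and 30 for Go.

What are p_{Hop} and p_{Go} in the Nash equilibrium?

Hop's profit: π = (p_{Hop} − 28)(155 − 2p_{Hop} + p_{Go}).
∂π/∂p_{Hop} = 211 − 4p_{Hop} + p_{Go} = 0 ⇒ p_{Hop} = 52.75 + 0.25p_{Go}.
Similarly p_{Go} = 53.75 + 0.25p_{Hop}.
Plugging p_{Go} into Hop's best response: p_{Hop} = 52.75 + 0.25(53.75 + 0.25p_{Hop}) ⇒ 0.9375p_{Hop} = 66.1875, so p_{Hop} = 70.6.
Then p_{Go} = 53.75 + 0.25·70.6 = 71.4.

70.6, 71.4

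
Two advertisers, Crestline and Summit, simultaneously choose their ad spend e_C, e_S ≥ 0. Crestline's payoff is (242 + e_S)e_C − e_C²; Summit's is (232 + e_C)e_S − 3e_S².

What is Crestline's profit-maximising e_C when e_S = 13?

Expanding Crestline's payoff: 242e_C + e_Se_C − e_C².
∂π/∂e_C = 242 + e_S − 2e_C = 0, so e_C = 121 + 0.5e_S.
At e_S = 13: e_C = 121 + 0.5·13 = 127.5.

127.5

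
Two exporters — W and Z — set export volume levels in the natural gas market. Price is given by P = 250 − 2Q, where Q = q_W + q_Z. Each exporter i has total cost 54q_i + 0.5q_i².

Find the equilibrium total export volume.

Exporter W's profit: π = q_W(250 − 2(q_W + q_Z)) − 54q_W − 0.5q_W².
∂π/∂q_W = 196 − 5q_W − 2q_Z = 0, so q_W = 39.2 − 0.4q_Z.
By symmetry q_Z = q_W; substituting into the reaction function, 1.4q_W = 39.2 and q_W = 28.
Total export volume: 28 + 28 = 56.

56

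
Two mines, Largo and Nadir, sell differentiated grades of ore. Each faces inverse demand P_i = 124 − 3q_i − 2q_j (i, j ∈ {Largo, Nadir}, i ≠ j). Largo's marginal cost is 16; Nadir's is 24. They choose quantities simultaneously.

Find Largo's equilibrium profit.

588

Mine Largo's profit: π = q_{Largo}(124 − 3q_{Largo} − 2q_{Nadir}) − 16q_{Largo}.
∂π/∂q_{Largo} = 108 − 6q_{Largo} − 2q_{Nadir} = 0 ⇒ q_{Largo} = 18 − (1/3)q_{Nadir}.
Similarly q_{Nadir} = 50/3 − (1/3)q_{Largo}.
Solving the two reaction functions simultaneously: (1 − (−1/3)(−1/3))q_{Largo} = 18 − (1/3)·(50/3), so (8/9)q_{Largo} = 112/9 and q_{Largo} = 14.
Then q_{Nadir} = 50/3 − (1/3)·14 = 12.
P_{Largo} = 124 − 3·14 − 2·12 = 58.
Profit = (58 − 16)·14 = 588.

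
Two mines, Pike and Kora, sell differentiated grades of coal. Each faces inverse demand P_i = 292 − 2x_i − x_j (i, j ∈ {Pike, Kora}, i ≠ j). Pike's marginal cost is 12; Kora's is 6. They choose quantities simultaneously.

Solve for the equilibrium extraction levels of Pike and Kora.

Mine Pike's profit: π = x_{Pike}(292 − 2x_{Pike} − x_{Kora}) − 12x_{Pike}.
∂π/∂x_{Pike} = 280 − 4x_{Pike} − x_{Kora} = 0 ⇒ x_{Pike} = 70 − 0.25x_{Kora}.
Similarly x_{Kora} = 71.5 − 0.25x_{Pike}.
Substituting the second reaction function into the first: x_{Pike} = 70 − 0.25(71.5 − 0.25x_{Pike}), which gives 0.9375x_{Pike} = 52.125 ⇒ x_{Pike} = 55.6.
Then x_{Kora} = 71.5 − 0.25·55.6 = 57.6.

55.6, 57.6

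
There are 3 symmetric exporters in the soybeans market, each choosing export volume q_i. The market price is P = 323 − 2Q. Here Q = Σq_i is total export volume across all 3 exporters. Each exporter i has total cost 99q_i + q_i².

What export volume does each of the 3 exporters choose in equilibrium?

A representative exporter's profit is π_i = q_i(323 − 2Q) − 99q_i − q_i², with Q = q_i + Σ_{j≠i} q_j.
First-order condition: 224 − 6q_i − 2Σ_{j≠i} q_j = 0.
Imposing symmetry (q_j = q for all j) turns Σ_{j≠i} q_j into 2q, so 224 = 10q and q = 22.4.

22.4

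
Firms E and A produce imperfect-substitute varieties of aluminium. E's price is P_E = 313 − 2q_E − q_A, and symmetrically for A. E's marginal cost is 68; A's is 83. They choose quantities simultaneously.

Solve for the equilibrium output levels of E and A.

50, 45

Firm E's profit: π = q_E(313 − 2q_E − q_A) − 68q_E.
∂π/∂q_E = 245 − 4q_E − q_A = 0 ⇒ q_E = 61.25 − 0.25q_A.
Similarly q_A = 57.5 − 0.25q_E.
Solving the two reaction functions simultaneously: (1 − (−0.25)(−0.25))q_E = 61.25 − 0.25·57.5, so 0.9375q_E = 46.875 and q_E = 50.
Then q_A = 57.5 − 0.25·50 = 45.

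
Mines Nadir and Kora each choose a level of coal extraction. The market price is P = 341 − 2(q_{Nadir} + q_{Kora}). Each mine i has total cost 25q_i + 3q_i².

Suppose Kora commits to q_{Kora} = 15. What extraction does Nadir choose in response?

28.6

Mine Nadir's profit: π = q_{Nadir}(341 − 2(q_{Nadir} + q_{Kora})) − 25q_{Nadir} − 3q_{Nadir}².
∂π/∂q_{Nadir} = 316 − 10q_{Nadir} − 2q_{Kora} = 0, so q_{Nadir} = 31.6 − 0.2q_{Kora}.
At q_{Kora} = 15: q_{Nadir} = 31.6 − 0.2·15 = 28.6.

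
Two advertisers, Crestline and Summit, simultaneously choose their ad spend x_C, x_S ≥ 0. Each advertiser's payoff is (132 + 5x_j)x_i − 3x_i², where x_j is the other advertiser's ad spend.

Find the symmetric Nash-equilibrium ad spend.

132

Crestline's payoff is (132 + 5x_S)x_C − 3x_C².
∂π/∂x_C = 132 + 5x_S − 6x_C = 0, so x_C = 22 + (5/6)x_S.
By symmetry x_S = x_C; substituting into the reaction function, (1/6)x_C = 22 and x_C = 132.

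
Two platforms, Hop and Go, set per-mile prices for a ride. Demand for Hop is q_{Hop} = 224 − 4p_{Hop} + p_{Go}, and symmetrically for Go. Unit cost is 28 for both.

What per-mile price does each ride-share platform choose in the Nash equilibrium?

Hop's profit: π = (p_{Hop} − 28)(224 − 4p_{Hop} + p_{Go}).
∂π/∂p_{Hop} = 336 − 8p_{Hop} + p_{Go} = 0 ⇒ p_{Hop} = 42 + 0.125p_{Go}.
By symmetry p_{Go} = p_{Hop}; substituting into the reaction function, 0.875p_{Hop} = 42 and p_{Hop} = 48.

48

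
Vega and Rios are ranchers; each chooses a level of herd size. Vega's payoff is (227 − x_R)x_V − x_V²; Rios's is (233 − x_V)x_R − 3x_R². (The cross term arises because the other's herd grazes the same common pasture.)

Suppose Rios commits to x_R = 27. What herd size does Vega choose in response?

100

Expanding Vega's payoff: 227x_V − x_Rx_V − x_V².
∂π/∂x_V = 227 − x_R − 2x_V = 0, so x_V = 113.5 − 0.5x_R.
At x_R = 27: x_V = 113.5 − 0.5·27 = 100.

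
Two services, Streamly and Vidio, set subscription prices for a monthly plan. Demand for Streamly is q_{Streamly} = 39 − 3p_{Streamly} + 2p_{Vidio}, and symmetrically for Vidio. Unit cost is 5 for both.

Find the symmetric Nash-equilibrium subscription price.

Streamly's profit: π = (p_{Streamly} − 5)(39 − 3p_{Streamly} + 2p_{Vidio}).
∂π/∂p_{Streamly} = 54 − 6p_{Streamly} + 2p_{Vidio} = 0 ⇒ p_{Streamly} = 9 + (1/3)p_{Vidio}.
By symmetry p_{Vidio} = p_{Streamly}; substituting into the reaction function, (2/3)p_{Streamly} = 9 and p_{Streamly} = 13.5.

13.5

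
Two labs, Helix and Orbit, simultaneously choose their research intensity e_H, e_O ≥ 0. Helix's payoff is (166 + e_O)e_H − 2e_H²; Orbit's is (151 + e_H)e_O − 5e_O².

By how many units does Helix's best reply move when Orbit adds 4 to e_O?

1

Expanding Helix's payoff: 166e_H + e_Oe_H − 2e_H².
∂π/∂e_H = 166 + e_O − 4e_H = 0, so e_H = 41.5 + 0.25e_O.
The reaction-function slope is 0.25, so a 4-unit rise in e_O moves e_H by 0.25 × 4 = 1. Helix's best response rises — the actions are strategic complements.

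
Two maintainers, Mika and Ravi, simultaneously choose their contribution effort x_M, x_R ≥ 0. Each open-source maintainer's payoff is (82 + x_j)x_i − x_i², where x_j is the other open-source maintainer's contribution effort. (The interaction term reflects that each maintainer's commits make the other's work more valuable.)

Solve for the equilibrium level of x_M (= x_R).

82

Mika's payoff is (82 + x_R)x_M − x_M².
∂π/∂x_M = 82 + x_R − 2x_M = 0, so x_M = 41 + 0.5x_R.
Setting x_M = x_R in the reaction function: x_M = 41 + 0.5x_M, so x_M = 41 / 0.5 = 82.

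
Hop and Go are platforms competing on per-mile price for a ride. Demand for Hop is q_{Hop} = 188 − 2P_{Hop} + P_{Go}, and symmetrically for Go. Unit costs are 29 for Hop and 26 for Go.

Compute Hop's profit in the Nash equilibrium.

Hop's profit: π = (P_{Hop} − 29)(188 − 2P_{Hop} + P_{Go}).
∂π/∂P_{Hop} = 246 − 4P_{Hop} + P_{Go} = 0 ⇒ P_{Hop} = 61.5 + 0.25P_{Go}.
Similarly P_{Go} = 60 + 0.25P_{Hop}.
Plugging P_{Go} into Hop's best response: P_{Hop} = 61.5 + 0.25(60 + 0.25P_{Hop}) ⇒ 0.9375P_{Hop} = 76.5, so P_{Hop} = 81.6.
Then P_{Go} = 60 + 0.25·81.6 = 80.4.
q_{Hop} = 188 − 2·81.6 + 80.4 = 105.2.
Profit = (81.6 − 29)·105.2 = 5533.52.

5533.52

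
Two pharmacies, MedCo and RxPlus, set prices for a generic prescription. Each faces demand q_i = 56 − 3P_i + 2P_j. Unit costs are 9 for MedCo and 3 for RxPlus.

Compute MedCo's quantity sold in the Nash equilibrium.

31.875

MedCo's profit: π = (P_{MedCo} − 9)(56 − 3P_{MedCo} + 2P_{RxPlus}).
∂π/∂P_{MedCo} = 83 − 6P_{MedCo} + 2P_{RxPlus} = 0 ⇒ P_{MedCo} = 83/6 + (1/3)P_{RxPlus}.
Similarly P_{RxPlus} = 65/6 + (1/3)P_{MedCo}.
Substituting the second reaction function into the first: P_{MedCo} = 83/6 + (1/3)(65/6 + (1/3)P_{MedCo}), which gives (8/9)P_{MedCo} = 157/9 ⇒ P_{MedCo} = 19.625.
Then P_{RxPlus} = 65/6 + (1/3)·19.625 = 17.375.
q_{MedCo} = 56 − 3·19.625 + 2·17.375 = 31.875.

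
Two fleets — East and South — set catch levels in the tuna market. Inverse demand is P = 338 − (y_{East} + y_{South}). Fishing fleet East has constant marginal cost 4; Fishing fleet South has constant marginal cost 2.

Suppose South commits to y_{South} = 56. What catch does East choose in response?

Fishing fleet East's profit: π = y_{East}(338 − (y_{East} + y_{South})) − 4y_{East}.
∂π/∂y_{East} = 334 − 2y_{East} − y_{South} = 0, so y_{East} = 167 − 0.5y_{South}.
At y_{South} = 56: y_{East} = 167 − 0.5·56 = 139.

139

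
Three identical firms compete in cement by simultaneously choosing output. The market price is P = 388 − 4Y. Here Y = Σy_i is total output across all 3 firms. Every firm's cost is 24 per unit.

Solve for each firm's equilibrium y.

A representative firm's profit is π_i = y_i(388 − 4Y) − 24y_i, with Y = y_i + Σ_{j≠i} y_j.
First-order condition: 364 − 8y_i − 4Σ_{j≠i} y_j = 0.
Imposing symmetry (y_j = y for all j) turns Σ_{j≠i} y_j into 2y, so 364 = 16y and y = 22.75.

22.75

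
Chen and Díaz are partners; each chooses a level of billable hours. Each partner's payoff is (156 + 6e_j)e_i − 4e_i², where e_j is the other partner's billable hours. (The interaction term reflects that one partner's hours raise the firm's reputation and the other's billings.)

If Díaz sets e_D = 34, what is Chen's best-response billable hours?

45

Chen's payoff is (156 + 6e_D)e_C − 4e_C².
∂π/∂e_C = 156 + 6e_D − 8e_C = 0, so e_C = 19.5 + 0.75e_D.
At e_D = 34: e_C = 19.5 + 0.75·34 = 45.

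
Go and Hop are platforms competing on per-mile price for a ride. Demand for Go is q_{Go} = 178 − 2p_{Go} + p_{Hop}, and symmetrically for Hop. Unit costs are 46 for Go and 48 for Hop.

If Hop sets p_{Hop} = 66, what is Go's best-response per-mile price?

84

Go's profit: π = (p_{Go} − 46)(178 − 2p_{Go} + p_{Hop}).
∂π/∂p_{Go} = 270 − 4p_{Go} + p_{Hop} = 0 ⇒ p_{Go} = 67.5 + 0.25p_{Hop}.
At p_{Hop} = 66: p_{Go} = 67.5 + 0.25·66 = 84.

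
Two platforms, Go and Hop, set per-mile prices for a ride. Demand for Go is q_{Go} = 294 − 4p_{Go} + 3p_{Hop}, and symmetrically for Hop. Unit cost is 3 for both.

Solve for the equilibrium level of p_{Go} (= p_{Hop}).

61.2

Go's profit: π = (p_{Go} − 3)(294 − 4p_{Go} + 3p_{Hop}).
∂π/∂p_{Go} = 306 − 8p_{Go} + 3p_{Hop} = 0 ⇒ p_{Go} = 38.25 + 0.375p_{Hop}.
By symmetry p_{Hop} = p_{Go}; substituting into the reaction function, 0.625p_{Go} = 38.25 and p_{Go} = 61.2.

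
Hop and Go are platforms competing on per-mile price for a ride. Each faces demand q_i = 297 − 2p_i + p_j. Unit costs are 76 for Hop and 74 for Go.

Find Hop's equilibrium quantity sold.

146.8

Hop's profit: π = (p_{Hop} − 76)(297 − 2p_{Hop} + p_{Go}).
∂π/∂p_{Hop} = 449 − 4p_{Hop} + p_{Go} = 0 ⇒ p_{Hop} = 112.25 + 0.25p_{Go}.
Similarly p_{Go} = 111.25 + 0.25p_{Hop}.
Plugging p_{Go} into Hop's best response: p_{Hop} = 112.25 + 0.25(111.25 + 0.25p_{Hop}) ⇒ 0.9375p_{Hop} = 140.0625, so p_{Hop} = 149.4.
Then p_{Go} = 111.25 + 0.25·149.4 = 148.6.
q_{Hop} = 297 − 2·149.4 + 148.6 = 146.8.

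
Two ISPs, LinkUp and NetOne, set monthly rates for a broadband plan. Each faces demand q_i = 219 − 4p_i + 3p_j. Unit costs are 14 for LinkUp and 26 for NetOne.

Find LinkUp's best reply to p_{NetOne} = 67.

59.5

LinkUp's profit: π = (p_{LinkUp} − 14)(219 − 4p_{LinkUp} + 3p_{NetOne}).
∂π/∂p_{LinkUp} = 275 − 8p_{LinkUp} + 3p_{NetOne} = 0 ⇒ p_{LinkUp} = 34.375 + 0.375p_{NetOne}.
At p_{NetOne} = 67: p_{LinkUp} = 34.375 + 0.375·67 = 59.5.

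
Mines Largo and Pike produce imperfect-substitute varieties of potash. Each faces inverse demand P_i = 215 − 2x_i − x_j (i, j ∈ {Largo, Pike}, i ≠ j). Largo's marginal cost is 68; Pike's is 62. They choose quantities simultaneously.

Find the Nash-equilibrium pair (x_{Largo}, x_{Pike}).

Mine Largo's profit: π = x_{Largo}(215 − 2x_{Largo} − x_{Pike}) − 68x_{Largo}.
∂π/∂x_{Largo} = 147 − 4x_{Largo} − x_{Pike} = 0 ⇒ x_{Largo} = 36.75 − 0.25x_{Pike}.
Similarly x_{Pike} = 38.25 − 0.25x_{Largo}.
Solving the two reaction functions simultaneously: (1 − (−0.25)(−0.25))x_{Largo} = 36.75 − 0.25·38.25, so 0.9375x_{Largo} = 27.1875 and x_{Largo} = 29.
Then x_{Pike} = 38.25 − 0.25·29 = 31.

29, 31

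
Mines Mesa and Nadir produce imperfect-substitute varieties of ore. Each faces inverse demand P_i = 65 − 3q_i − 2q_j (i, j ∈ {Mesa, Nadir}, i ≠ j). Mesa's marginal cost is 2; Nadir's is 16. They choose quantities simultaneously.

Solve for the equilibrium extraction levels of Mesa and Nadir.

Mine Mesa's profit: π = q_{Mesa}(65 − 3q_{Mesa} − 2q_{Nadir}) − 2q_{Mesa}.
∂π/∂q_{Mesa} = 63 − 6q_{Mesa} − 2q_{Nadir} = 0 ⇒ q_{Mesa} = 10.5 − (1/3)q_{Nadir}.
Similarly q_{Nadir} = 49/6 − (1/3)q_{Mesa}.
Solving the two reaction functions simultaneously: (1 − (−1/3)(−1/3))q_{Mesa} = 10.5 − (1/3)·(49/6), so (8/9)q_{Mesa} = 70/9 and q_{Mesa} = 8.75.
Then q_{Nadir} = 49/6 − (1/3)·8.75 = 5.25.

8.75, 5.25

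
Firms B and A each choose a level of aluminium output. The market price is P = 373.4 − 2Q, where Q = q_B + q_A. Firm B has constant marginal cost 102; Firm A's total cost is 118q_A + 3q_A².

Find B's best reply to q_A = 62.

Firm B's profit: π = q_B(373.4 − 2(q_B + q_A)) − 102q_B.
∂π/∂q_B = 271.4 − 4q_B − 2q_A = 0, so q_B = 67.85 − 0.5q_A.
At q_A = 62: q_B = 67.85 − 0.5·62 = 36.85.

36.85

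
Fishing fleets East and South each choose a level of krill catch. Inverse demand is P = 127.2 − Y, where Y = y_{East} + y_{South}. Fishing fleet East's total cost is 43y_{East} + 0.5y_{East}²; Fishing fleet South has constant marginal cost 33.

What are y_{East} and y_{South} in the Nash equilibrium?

Fishing fleet East's profit: π = y_{East}(127.2 − (y_{East} + y_{South})) − 43y_{East} − 0.5y_{East}².
∂π/∂y_{East} = 84.2 − 3y_{East} − y_{South} = 0, so y_{East} = 421/15 − (1/3)y_{South}.
For South: ∂π/∂y_{South} = 94.2 − 2y_{South} − y_{East} = 0 ⇒ y_{South} = 47.1 − 0.5y_{East}.
Solving the two reaction functions simultaneously: (1 − (−1/3)(−0.5))y_{East} = 421/15 − (1/3)·47.1, so (5/6)y_{East} = 371/30 and y_{East} = 14.84.
Then y_{South} = 47.1 − 0.5·14.84 = 39.68.

14.84, 39.68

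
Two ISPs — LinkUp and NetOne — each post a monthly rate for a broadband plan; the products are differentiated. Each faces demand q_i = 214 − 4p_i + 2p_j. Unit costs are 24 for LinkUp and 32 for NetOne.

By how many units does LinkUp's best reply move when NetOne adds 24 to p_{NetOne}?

LinkUp's profit: π = (p_{LinkUp} − 24)(214 − 4p_{LinkUp} + 2p_{NetOne}).
∂π/∂p_{LinkUp} = 310 − 8p_{LinkUp} + 2p_{NetOne} = 0 ⇒ p_{LinkUp} = 38.75 + 0.25p_{NetOne}.
The reaction-function slope is 0.25, so a 24-unit rise in p_{NetOne} moves p_{LinkUp} by 0.25 × 24 = 6. LinkUp's best response rises — the actions are strategic complements.

6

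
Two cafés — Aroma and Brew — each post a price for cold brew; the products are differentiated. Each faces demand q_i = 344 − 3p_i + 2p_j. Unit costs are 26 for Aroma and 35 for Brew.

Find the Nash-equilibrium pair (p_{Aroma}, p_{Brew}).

Aroma's profit: π = (p_{Aroma} − 26)(344 − 3p_{Aroma} + 2p_{Brew}).
∂π/∂p_{Aroma} = 422 − 6p_{Aroma} + 2p_{Brew} = 0 ⇒ p_{Aroma} = 211/3 + (1/3)p_{Brew}.
Similarly p_{Brew} = 449/6 + (1/3)p_{Aroma}.
Solving the two reaction functions simultaneously: (1 − (1/3)(1/3))p_{Aroma} = 211/3 + (1/3)·(449/6), so (8/9)p_{Aroma} = 1715/18 and p_{Aroma} = 107.1875.
Then p_{Brew} = 449/6 + (1/3)·107.1875 = 110.5625.

107.1875, 110.5625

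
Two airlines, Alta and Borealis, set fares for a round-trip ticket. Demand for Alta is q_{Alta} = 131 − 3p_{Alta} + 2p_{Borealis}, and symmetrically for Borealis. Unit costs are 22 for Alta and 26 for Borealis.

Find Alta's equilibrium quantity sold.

Alta's profit: π = (p_{Alta} − 22)(131 − 3p_{Alta} + 2p_{Borealis}).
∂π/∂p_{Alta} = 197 − 6p_{Alta} + 2p_{Borealis} = 0 ⇒ p_{Alta} = 197/6 + (1/3)p_{Borealis}.
Similarly p_{Borealis} = 209/6 + (1/3)p_{Alta}.
Solving the two reaction functions simultaneously: (1 − (1/3)(1/3))p_{Alta} = 197/6 + (1/3)·(209/6), so (8/9)p_{Alta} = 400/9 and p_{Alta} = 50.
Then p_{Borealis} = 209/6 + (1/3)·50 = 51.5.
q_{Alta} = 131 − 3·50 + 2·51.5 = 84.

84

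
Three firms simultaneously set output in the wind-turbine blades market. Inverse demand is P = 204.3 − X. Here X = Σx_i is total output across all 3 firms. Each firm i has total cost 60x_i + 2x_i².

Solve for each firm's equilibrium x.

18.0375

A representative firm's profit is π_i = x_i(204.3 − X) − 60x_i − 2x_i², with X = x_i + Σ_{j≠i} x_j.
First-order condition: 144.3 − 6x_i − Σ_{j≠i} x_j = 0.
With identical firms, set every x_j = x: then 144.3 − 6x − 2x = 0, i.e. x = 144.3/8 = 18.0375.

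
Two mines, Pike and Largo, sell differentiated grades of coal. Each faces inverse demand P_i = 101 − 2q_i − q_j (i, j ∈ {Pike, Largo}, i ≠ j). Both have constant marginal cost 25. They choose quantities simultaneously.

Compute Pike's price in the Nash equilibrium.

Mine Pike's profit: π = q_{Pike}(101 − 2q_{Pike} − q_{Largo}) − 25q_{Pike}.
∂π/∂q_{Pike} = 76 − 4q_{Pike} − q_{Largo} = 0 ⇒ q_{Pike} = 19 − 0.25q_{Largo}.
Setting q_{Pike} = q_{Largo} in the reaction function: q_{Pike} = 19 − 0.25q_{Pike}, so q_{Pike} = 19 / 1.25 = 15.2.
P_{Pike} = 101 − 2·15.2 − 15.2 = 55.4.

55.4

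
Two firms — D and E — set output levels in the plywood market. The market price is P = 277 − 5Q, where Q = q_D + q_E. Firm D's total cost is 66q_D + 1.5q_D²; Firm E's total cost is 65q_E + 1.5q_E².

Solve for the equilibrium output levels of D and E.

11.6875, 11.8125

Firm D's profit: π = q_D(277 − 5(q_D + q_E)) − 66q_D − 1.5q_D².
∂π/∂q_D = 211 − 13q_D − 5q_E = 0, so q_D = 211/13 − (5/13)q_E.
By the same steps for E: q_E = 212/13 − (5/13)q_D.
Solving the two reaction functions simultaneously: (1 − (−5/13)(−5/13))q_D = 211/13 − (5/13)·(212/13), so (144/169)q_D = 1683/169 and q_D = 11.6875.
Then q_E = 212/13 − (5/13)·11.6875 = 11.8125.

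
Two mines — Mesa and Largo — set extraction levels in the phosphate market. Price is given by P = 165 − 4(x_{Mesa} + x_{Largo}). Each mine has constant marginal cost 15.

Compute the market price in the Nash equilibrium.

65

Mine Mesa's profit: π = x_{Mesa}(165 − 4(x_{Mesa} + x_{Largo})) − 15x_{Mesa}.
∂π/∂x_{Mesa} = 150 − 8x_{Mesa} − 4x_{Largo} = 0, so x_{Mesa} = 18.75 − 0.5x_{Largo}.
The game is symmetric, so in equilibrium x_{Largo} = x_{Mesa}: the reaction function gives 1.5x_{Mesa} = 18.75, hence x_{Mesa} = 12.5.
Equilibrium price: P = 165 − 4·25 = 65.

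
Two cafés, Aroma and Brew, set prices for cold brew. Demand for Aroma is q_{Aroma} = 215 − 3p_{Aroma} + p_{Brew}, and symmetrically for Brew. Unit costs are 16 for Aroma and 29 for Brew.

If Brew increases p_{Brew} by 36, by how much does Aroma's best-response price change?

6

Aroma's profit: π = (p_{Aroma} − 16)(215 − 3p_{Aroma} + p_{Brew}).
∂π/∂p_{Aroma} = 263 − 6p_{Aroma} + p_{Brew} = 0 ⇒ p_{Aroma} = 263/6 + (1/6)p_{Brew}.
The reaction-function slope is 1/6, so a 36-unit rise in p_{Brew} moves p_{Aroma} by 1/6 × 36 = 6. Aroma's best response rises — the actions are strategic complements.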